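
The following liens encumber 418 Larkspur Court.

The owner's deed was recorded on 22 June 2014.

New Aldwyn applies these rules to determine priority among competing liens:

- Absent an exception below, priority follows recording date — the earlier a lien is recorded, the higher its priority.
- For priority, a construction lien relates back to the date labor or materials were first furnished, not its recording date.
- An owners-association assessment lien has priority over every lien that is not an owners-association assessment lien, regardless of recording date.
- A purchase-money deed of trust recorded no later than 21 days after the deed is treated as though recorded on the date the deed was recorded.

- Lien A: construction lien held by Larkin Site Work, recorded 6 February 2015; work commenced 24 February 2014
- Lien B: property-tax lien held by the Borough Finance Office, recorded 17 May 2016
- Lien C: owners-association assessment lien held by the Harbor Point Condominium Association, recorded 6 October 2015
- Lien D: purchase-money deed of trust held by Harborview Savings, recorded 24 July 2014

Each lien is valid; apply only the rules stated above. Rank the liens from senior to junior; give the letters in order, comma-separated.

C, A, D, B

Effective dates: A is treated as recorded 24 February 2014, the work-commencement date; D was recorded 32 days after the deed — beyond 21 days — so no relation-back applies.
C is an owners-association assessment lien and takes priority over every other lien.
The other liens, earliest effective date first: A (24 February 2014), D (24 July 2014), B (17 May 2016).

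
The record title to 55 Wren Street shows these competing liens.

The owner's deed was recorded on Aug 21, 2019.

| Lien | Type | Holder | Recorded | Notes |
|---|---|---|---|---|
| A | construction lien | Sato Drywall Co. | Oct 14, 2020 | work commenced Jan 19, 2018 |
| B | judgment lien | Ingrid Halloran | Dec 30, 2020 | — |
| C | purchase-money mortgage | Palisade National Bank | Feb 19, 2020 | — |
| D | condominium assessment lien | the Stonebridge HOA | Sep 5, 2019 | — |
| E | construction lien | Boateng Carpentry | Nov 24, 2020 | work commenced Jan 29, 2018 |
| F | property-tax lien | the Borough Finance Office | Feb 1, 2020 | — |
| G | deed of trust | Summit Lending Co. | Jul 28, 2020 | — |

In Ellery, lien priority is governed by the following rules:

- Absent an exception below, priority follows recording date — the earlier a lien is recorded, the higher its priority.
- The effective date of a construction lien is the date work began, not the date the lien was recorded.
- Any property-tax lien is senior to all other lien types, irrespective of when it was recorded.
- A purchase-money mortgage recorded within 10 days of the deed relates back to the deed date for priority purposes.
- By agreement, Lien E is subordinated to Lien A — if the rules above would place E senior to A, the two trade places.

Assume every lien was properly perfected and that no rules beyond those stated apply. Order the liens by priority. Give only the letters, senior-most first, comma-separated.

F, A, E, D, C, G, B

Effective dates: A's effective date is Jan 19, 2018, when work began; C was recorded 182 days after the deed, outside the 10-day window, so it keeps its recording date; E's effective date is Jan 29, 2018, when work began.
As a property-tax lien, F is senior to every other lien.
The other liens, earliest effective date first: A (Jan 19, 2018), E (Jan 29, 2018), D (Sep 5, 2019), C (Feb 19, 2020), G (Jul 28, 2020), B (Dec 30, 2020).
Since E is not senior to A, the subordination leaves the order unchanged.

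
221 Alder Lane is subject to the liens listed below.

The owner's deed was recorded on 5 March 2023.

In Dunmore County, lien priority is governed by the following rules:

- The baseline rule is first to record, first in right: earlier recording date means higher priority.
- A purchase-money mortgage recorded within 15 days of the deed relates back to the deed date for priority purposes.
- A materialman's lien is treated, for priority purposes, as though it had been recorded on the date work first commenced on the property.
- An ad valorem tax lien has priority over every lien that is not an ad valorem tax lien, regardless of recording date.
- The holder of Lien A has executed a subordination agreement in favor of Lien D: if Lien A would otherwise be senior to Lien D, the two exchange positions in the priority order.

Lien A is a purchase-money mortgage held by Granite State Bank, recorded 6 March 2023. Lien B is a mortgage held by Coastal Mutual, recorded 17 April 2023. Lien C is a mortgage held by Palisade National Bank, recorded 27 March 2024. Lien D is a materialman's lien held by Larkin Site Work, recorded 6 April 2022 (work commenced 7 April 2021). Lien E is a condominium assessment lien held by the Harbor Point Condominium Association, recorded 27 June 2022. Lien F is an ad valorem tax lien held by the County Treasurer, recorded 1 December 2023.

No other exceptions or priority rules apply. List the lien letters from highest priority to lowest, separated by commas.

First, effective dates: A's effective date is the deed date, 5 March 2023; D is treated as recorded 7 April 2021, the work-commencement date.
F is an ad valorem tax lien, so it outranks all other liens regardless of date.
The other liens, earliest effective date first: D (7 April 2021), E (27 June 2022), A (5 March 2023), B (17 April 2023), C (27 March 2024).
A is already junior to D, so the subordination agreement changes nothing.

F, D, E, A, B, C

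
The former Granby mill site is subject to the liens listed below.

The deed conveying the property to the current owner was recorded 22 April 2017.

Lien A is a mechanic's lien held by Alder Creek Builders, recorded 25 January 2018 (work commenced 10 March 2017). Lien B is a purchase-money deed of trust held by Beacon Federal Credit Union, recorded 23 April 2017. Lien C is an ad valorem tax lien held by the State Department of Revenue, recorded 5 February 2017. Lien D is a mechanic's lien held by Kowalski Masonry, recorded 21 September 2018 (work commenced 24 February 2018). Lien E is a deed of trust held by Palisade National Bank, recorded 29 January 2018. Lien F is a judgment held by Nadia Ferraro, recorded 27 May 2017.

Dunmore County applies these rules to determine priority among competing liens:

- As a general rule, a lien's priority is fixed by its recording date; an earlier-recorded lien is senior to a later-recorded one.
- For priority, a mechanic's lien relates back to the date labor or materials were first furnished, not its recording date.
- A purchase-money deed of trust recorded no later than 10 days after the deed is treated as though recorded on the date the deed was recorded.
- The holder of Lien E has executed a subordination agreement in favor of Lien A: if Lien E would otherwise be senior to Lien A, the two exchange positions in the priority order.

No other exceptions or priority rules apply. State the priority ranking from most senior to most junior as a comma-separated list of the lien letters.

Adjusting effective dates: A relates back to 10 March 2017 (work commenced); B relates back to the deed date 22 April 2017; D is treated as recorded 24 February 2018, the work-commencement date.
Sorted by effective date: C (5 February 2017), A (10 March 2017), B (22 April 2017), F (27 May 2017), E (29 January 2018), D (24 February 2018).
E already ranks below A; the subordination has no effect.

C, A, B, F, E, D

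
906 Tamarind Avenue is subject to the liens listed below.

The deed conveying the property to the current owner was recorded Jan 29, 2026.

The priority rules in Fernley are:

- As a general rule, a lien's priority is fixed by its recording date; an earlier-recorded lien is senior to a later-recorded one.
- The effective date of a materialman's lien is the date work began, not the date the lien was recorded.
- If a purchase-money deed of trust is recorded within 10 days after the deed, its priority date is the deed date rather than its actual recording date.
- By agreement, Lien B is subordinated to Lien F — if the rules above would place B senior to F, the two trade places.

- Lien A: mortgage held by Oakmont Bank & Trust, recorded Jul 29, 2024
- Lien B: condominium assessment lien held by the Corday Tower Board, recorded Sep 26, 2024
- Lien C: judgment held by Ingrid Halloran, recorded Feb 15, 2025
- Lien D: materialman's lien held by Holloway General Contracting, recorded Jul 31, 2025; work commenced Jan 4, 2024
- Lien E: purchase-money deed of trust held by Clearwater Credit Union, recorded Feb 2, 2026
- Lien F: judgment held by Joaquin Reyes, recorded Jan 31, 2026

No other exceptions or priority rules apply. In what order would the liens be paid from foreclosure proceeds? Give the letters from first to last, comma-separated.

Effective dates after the stated exceptions: D is treated as recorded Jan 4, 2024, the work-commencement date; E's effective date is the deed date, Jan 29, 2026.
By effective date, earliest first: D (Jan 4, 2024), A (Jul 29, 2024), B (Sep 26, 2024), C (Feb 15, 2025), E (Jan 29, 2026), F (Jan 31, 2026).
B would otherwise be senior to F, so under the subordination agreement B and F exchange positions.

D, A, F, C, E, B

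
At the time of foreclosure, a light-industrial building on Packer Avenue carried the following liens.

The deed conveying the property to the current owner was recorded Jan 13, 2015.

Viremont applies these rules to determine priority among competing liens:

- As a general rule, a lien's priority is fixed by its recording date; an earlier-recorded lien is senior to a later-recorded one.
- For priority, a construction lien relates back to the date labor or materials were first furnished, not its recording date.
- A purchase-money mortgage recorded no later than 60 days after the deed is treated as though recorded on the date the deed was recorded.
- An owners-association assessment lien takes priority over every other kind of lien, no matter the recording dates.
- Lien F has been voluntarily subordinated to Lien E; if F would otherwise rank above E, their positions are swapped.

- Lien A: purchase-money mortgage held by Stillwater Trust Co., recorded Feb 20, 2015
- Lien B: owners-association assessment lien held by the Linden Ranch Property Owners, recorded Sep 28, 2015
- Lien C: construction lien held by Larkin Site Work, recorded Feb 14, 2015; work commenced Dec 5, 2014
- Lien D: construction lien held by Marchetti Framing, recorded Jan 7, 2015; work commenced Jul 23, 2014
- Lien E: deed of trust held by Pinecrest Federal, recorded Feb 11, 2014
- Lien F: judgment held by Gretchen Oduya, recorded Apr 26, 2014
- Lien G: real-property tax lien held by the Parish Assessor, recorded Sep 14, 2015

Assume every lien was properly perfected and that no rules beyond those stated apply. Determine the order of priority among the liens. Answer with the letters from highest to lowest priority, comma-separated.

B, E, F, D, C, A, G

First, effective dates: A's effective date is the deed date, Jan 13, 2015; C relates back to Dec 5, 2014 (work commenced); D is treated as recorded Jul 23, 2014, the work-commencement date.
B, as an owners-association assessment lien, has superpriority and ranks first.
Remaining liens by effective date: E (Feb 11, 2014), F (Apr 26, 2014), D (Jul 23, 2014), C (Dec 5, 2014), A (Jan 13, 2015), G (Sep 14, 2015).
Since F is not senior to E, the subordination leaves the order unchanged.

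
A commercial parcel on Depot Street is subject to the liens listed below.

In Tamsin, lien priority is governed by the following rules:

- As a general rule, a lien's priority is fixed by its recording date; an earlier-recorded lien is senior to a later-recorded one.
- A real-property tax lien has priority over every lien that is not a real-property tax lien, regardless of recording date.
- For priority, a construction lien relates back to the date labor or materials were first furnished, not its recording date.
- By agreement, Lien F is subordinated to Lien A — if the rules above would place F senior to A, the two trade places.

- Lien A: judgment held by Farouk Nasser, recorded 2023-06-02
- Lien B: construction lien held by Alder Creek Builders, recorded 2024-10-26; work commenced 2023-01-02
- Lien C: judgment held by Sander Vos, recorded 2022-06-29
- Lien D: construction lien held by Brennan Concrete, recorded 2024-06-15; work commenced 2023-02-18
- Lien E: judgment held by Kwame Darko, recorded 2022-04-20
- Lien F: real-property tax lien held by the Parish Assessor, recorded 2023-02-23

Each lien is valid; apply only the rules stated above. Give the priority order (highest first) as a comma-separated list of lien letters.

A, E, C, B, D, F

First, effective dates: B relates back to 2023-01-02 (work commenced); D's effective date is 2023-02-18, when work began.
F is a real-property tax lien and takes priority over every other lien.
Remaining liens by effective date: E (2022-04-20), C (2022-06-29), B (2023-01-02), D (2023-02-18), A (2023-06-02).
The subordination applies — F was senior to A — so F and A swap.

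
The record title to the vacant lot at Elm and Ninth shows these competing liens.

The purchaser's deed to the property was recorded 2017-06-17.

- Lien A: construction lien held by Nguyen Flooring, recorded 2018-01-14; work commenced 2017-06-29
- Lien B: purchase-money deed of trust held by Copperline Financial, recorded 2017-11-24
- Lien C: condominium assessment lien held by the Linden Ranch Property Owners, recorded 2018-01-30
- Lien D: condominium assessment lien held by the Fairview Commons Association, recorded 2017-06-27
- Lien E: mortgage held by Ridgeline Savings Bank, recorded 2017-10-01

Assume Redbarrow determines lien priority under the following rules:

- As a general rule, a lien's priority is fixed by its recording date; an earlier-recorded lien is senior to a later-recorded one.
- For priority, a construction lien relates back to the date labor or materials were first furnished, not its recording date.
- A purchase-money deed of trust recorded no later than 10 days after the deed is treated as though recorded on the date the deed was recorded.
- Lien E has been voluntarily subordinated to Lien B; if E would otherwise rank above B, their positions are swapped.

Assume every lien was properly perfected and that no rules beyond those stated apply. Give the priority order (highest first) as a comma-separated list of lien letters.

D, A, B, E, C

First, effective dates: A relates back to 2017-06-29 (work commenced); B was recorded 160 days after the deed — beyond 10 days — so no relation-back applies.
Sorted by effective date: D (2017-06-27), A (2017-06-29), E (2017-10-01), B (2017-11-24), C (2018-01-30).
E is senior to B before the subordination, so the two trade places.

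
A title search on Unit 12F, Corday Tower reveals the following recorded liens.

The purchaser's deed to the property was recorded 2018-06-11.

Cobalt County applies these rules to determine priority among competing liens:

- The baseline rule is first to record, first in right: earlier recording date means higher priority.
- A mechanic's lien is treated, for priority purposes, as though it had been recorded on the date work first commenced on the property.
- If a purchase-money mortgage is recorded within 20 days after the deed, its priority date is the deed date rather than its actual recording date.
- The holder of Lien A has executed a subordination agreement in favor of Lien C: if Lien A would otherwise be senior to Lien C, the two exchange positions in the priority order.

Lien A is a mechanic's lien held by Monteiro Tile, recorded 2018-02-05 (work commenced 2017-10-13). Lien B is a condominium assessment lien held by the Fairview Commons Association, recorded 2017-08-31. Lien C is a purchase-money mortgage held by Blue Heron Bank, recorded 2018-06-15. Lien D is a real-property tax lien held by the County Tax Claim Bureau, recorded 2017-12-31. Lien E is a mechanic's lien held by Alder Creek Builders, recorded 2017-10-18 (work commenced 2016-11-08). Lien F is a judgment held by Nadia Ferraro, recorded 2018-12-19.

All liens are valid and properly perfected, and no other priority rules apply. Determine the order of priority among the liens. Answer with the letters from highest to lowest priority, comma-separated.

Adjusting effective dates: A is treated as recorded 2017-10-13, the work-commencement date; C's effective date is the deed date, 2018-06-11; E relates back to 2016-11-08 (work commenced).
By effective date: E (2016-11-08), B (2017-08-31), A (2017-10-13), D (2017-12-31), C (2018-06-11), F (2018-12-19).
The subordination applies — A was senior to C — so A and C swap.

E, B, C, D, A, F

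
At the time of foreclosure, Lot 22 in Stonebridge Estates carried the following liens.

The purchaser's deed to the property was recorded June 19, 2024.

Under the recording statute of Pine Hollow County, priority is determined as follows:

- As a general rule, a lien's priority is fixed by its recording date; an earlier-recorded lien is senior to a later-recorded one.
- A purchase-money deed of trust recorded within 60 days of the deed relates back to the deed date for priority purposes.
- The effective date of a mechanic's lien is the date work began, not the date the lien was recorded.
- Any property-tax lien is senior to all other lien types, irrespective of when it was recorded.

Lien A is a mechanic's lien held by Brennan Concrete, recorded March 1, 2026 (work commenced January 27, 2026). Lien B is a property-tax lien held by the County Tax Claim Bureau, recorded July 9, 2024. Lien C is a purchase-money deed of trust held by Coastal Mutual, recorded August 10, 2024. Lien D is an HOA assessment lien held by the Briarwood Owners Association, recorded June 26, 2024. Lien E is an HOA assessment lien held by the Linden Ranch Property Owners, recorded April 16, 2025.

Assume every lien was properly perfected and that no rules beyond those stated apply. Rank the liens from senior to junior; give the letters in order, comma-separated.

Effective dates: A is treated as recorded January 27, 2026, the work-commencement date; C's effective date is the deed date, June 19, 2024.
B is a property-tax lien and takes priority over every other lien.
Among the remaining liens, by effective date: C (June 19, 2024), D (June 26, 2024), E (April 16, 2025), A (January 27, 2026).

B, C, D, E, A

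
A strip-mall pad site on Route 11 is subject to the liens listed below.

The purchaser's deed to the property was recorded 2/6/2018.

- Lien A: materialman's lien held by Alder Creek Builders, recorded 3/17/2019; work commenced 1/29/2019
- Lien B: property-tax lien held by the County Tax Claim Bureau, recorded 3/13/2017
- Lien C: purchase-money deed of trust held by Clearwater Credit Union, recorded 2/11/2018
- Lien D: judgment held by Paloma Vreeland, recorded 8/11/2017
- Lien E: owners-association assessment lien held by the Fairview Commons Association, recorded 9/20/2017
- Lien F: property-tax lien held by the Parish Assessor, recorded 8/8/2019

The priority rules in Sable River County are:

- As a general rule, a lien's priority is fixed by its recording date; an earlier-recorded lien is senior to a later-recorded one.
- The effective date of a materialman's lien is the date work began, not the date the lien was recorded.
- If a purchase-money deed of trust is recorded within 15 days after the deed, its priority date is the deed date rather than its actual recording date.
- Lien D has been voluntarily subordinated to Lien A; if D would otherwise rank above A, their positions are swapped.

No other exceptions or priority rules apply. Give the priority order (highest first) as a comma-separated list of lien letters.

First, effective dates: A relates back to 1/29/2019 (work commenced); C relates back to the deed date 2/6/2018.
By effective date: B (3/13/2017), D (8/11/2017), E (9/20/2017), C (2/6/2018), A (1/29/2019), F (8/8/2019).
D would otherwise be senior to A, so under the subordination agreement D and A exchange positions.

B, A, E, C, D, F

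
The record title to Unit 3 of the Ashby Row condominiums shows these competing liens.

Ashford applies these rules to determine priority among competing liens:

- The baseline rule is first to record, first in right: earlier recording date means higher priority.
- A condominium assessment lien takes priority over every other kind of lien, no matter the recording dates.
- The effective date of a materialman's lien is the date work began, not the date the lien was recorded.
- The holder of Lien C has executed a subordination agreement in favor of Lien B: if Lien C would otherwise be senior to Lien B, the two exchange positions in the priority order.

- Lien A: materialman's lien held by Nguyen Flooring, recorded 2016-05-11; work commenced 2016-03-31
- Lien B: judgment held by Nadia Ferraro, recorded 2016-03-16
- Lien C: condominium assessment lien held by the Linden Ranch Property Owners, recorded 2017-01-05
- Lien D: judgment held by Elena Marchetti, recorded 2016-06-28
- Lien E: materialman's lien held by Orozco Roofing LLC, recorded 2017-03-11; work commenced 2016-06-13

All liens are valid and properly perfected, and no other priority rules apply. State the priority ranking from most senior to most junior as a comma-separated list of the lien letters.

Effective dates after the stated exceptions: A's effective date is 2016-03-31, when work began; E relates back to 2016-06-13 (work commenced).
As a condominium assessment lien, C is senior to every other lien.
Ordering the rest by effective date: B (2016-03-16), A (2016-03-31), E (2016-06-13), D (2016-06-28).
Because C would otherwise rank above B, the subordination swaps them.

B, C, A, E, D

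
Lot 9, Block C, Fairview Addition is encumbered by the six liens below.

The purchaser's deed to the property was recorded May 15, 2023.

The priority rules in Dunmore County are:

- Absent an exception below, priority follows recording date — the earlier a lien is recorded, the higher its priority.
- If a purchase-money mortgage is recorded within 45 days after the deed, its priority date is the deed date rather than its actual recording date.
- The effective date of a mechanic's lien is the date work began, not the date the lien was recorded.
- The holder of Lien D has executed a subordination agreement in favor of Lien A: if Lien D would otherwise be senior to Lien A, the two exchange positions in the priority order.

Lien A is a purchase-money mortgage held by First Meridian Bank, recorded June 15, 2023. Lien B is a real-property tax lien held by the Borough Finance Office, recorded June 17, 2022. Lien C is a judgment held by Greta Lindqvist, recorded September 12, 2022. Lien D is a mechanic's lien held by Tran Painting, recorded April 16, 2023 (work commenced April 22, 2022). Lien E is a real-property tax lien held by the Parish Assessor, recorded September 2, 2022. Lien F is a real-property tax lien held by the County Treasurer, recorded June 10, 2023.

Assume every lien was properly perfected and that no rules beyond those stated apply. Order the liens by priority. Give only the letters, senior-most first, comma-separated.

A, B, E, C, D, F

Adjusting effective dates: A relates back to the deed date May 15, 2023; D's effective date is April 22, 2022, when work began.
By effective date: D (April 22, 2022), B (June 17, 2022), E (September 2, 2022), C (September 12, 2022), A (May 15, 2023), F (June 10, 2023).
The subordination applies — D was senior to A — so D and A swap.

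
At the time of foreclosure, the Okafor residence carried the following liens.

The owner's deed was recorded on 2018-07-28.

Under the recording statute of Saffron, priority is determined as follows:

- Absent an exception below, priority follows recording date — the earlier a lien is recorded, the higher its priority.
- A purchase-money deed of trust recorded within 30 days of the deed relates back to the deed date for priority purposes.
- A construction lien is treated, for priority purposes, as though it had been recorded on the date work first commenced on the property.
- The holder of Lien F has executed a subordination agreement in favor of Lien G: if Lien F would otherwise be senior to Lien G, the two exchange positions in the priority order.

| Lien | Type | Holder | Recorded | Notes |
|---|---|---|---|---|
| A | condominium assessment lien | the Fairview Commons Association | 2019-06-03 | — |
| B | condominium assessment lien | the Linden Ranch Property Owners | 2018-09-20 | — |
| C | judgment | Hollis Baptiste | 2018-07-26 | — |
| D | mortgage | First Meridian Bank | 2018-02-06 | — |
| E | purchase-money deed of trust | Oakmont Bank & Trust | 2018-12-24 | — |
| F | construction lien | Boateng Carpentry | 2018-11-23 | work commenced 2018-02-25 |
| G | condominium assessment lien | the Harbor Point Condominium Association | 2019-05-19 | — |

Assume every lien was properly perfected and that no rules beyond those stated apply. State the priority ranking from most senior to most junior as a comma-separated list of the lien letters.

Effective dates: E missed the 30-day window (149 days after the deed), so its recording date stands; F's effective date is 2018-02-25, when work began.
Ordering by effective date: D (2018-02-06), F (2018-02-25), C (2018-07-26), B (2018-09-20), E (2018-12-24), G (2019-05-19), A (2019-06-03).
The subordination applies — F was senior to G — so F and G swap.

D, G, C, B, E, F, A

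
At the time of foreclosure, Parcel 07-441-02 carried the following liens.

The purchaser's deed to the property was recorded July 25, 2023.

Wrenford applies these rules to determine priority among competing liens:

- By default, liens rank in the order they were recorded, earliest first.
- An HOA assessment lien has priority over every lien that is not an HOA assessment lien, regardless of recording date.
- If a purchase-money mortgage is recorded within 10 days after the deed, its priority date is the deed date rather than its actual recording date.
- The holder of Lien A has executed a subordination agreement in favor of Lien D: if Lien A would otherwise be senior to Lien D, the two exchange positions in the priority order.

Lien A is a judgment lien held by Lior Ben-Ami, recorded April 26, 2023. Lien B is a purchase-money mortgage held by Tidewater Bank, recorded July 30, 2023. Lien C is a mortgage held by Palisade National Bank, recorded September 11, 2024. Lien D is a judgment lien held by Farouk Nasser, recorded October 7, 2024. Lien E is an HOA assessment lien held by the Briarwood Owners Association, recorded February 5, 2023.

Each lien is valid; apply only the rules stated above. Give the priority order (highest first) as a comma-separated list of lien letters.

Effective dates after the stated exceptions: B relates back to the deed date July 25, 2023.
E, as an HOA assessment lien, has superpriority and ranks first.
Ordering the rest by effective date: A (April 26, 2023), B (July 25, 2023), C (September 11, 2024), D (October 7, 2024).
The subordination applies — A was senior to D — so A and D swap.

E, D, B, C, A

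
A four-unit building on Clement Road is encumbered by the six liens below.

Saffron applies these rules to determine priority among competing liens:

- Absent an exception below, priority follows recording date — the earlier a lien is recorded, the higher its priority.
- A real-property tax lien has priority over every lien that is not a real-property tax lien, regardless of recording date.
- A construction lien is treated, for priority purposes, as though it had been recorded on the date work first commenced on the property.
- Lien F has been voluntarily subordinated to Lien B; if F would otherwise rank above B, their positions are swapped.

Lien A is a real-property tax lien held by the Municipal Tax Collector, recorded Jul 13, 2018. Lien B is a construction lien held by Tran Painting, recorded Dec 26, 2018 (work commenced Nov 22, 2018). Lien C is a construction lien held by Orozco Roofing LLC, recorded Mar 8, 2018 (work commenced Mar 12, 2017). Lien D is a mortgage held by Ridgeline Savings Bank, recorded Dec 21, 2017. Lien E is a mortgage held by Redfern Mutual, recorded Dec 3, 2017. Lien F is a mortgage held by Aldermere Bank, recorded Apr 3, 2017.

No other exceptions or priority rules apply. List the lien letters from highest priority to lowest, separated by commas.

A, C, B, E, D, F

First, effective dates: B relates back to Nov 22, 2018 (work commenced); C relates back to Mar 12, 2017 (work commenced).
A, as a real-property tax lien, has superpriority and ranks first.
Ordering the rest by effective date: C (Mar 12, 2017), F (Apr 3, 2017), E (Dec 3, 2017), D (Dec 21, 2017), B (Nov 22, 2018).
The subordination applies — F was senior to B — so F and B swap.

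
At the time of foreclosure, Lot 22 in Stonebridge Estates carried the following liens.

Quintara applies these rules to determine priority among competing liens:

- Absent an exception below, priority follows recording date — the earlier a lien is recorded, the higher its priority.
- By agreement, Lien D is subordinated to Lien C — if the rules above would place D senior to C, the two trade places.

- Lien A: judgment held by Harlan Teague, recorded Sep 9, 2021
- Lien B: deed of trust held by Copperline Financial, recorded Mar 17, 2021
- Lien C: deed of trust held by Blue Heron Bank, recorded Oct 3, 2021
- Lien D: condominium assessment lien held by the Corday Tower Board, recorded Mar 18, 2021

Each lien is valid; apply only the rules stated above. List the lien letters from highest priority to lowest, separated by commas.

B, C, A, D

By effective date: B (Mar 17, 2021), D (Mar 18, 2021), A (Sep 9, 2021), C (Oct 3, 2021).
Because D would otherwise rank above C, the subordination swaps them.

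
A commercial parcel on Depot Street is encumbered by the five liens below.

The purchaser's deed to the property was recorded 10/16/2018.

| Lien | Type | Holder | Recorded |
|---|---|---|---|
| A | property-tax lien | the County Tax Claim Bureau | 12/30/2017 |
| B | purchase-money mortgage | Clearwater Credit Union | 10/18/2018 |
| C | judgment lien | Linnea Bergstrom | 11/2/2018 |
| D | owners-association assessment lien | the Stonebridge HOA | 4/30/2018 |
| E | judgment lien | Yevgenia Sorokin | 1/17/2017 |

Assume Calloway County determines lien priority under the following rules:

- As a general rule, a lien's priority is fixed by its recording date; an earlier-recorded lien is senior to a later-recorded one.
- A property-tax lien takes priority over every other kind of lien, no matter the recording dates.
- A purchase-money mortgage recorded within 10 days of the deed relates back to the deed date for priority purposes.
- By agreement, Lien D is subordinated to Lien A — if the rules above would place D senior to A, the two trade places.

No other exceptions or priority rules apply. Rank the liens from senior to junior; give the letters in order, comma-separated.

First, effective dates: B's effective date is the deed date, 10/16/2018.
A is a property-tax lien and takes priority over every other lien.
Among the remaining liens, by effective date: E (1/17/2017), D (4/30/2018), B (10/16/2018), C (11/2/2018).
Since D is not senior to A, the subordination leaves the order unchanged.

A, E, D, B, C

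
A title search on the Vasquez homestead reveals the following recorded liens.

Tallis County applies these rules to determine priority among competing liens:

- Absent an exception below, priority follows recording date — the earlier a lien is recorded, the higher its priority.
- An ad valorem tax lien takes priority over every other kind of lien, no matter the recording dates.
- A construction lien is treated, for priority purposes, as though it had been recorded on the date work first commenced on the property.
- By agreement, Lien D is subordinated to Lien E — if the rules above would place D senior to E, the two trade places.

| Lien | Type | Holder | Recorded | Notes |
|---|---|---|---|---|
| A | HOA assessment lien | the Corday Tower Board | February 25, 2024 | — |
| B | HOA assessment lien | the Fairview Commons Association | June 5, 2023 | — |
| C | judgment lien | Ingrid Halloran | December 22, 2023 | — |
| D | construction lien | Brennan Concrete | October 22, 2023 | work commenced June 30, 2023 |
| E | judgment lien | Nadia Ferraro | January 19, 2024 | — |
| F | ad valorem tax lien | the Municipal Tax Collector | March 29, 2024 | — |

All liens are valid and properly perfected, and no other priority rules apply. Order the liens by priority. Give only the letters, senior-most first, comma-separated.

Effective dates after the stated exceptions: D's effective date is June 30, 2023, when work began.
As an ad valorem tax lien, F is senior to every other lien.
Among the remaining liens, by effective date: B (June 5, 2023), D (June 30, 2023), C (December 22, 2023), E (January 19, 2024), A (February 25, 2024).
Because D would otherwise rank above E, the subordination swaps them.

F, B, E, C, D, A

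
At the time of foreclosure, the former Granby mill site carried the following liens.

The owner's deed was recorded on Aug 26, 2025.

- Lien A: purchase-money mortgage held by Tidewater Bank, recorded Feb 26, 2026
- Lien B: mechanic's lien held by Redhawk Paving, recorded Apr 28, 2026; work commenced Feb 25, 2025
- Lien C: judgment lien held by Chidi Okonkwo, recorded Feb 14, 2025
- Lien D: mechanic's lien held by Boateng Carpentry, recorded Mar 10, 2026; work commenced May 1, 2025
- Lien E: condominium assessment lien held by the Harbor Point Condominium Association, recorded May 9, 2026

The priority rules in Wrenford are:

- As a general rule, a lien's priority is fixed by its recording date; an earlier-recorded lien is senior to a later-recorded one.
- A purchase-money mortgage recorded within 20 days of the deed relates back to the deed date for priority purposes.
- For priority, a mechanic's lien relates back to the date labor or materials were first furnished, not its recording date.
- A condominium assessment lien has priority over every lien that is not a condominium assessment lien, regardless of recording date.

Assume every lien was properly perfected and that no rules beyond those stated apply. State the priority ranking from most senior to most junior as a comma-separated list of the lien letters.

Adjusting effective dates: A missed the 20-day window (184 days after the deed), so its recording date stands; B is treated as recorded Feb 25, 2025, the work-commencement date; D is treated as recorded May 1, 2025, the work-commencement date.
E is a condominium assessment lien and takes priority over every other lien.
Among the remaining liens, by effective date: C (Feb 14, 2025), B (Feb 25, 2025), D (May 1, 2025), A (Feb 26, 2026).

E, C, B, D, A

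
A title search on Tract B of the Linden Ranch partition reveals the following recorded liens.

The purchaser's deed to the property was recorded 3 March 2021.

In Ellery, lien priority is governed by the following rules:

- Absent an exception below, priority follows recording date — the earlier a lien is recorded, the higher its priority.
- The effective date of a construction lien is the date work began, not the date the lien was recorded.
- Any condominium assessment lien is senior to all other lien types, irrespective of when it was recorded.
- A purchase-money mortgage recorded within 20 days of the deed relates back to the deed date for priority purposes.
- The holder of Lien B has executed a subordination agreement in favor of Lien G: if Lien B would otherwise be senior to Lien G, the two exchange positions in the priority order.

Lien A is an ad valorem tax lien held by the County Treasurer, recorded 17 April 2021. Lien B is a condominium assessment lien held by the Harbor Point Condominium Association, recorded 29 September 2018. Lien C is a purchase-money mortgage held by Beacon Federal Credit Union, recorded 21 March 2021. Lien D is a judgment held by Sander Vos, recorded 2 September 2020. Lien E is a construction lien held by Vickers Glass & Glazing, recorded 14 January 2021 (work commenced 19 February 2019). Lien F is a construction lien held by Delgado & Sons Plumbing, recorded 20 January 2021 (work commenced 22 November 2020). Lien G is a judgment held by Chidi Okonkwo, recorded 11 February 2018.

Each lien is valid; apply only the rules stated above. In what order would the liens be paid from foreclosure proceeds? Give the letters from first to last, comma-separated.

G, B, E, D, F, C, A

First, effective dates: C was recorded within the 20-day window, so its effective date is the deed date 3 March 2021; E is treated as recorded 19 February 2019, the work-commencement date; F is treated as recorded 22 November 2020, the work-commencement date.
B is a condominium assessment lien and takes priority over every other lien.
The other liens, earliest effective date first: G (11 February 2018), E (19 February 2019), D (2 September 2020), F (22 November 2020), C (3 March 2021), A (17 April 2021).
Because B would otherwise rank above G, the subordination swaps them.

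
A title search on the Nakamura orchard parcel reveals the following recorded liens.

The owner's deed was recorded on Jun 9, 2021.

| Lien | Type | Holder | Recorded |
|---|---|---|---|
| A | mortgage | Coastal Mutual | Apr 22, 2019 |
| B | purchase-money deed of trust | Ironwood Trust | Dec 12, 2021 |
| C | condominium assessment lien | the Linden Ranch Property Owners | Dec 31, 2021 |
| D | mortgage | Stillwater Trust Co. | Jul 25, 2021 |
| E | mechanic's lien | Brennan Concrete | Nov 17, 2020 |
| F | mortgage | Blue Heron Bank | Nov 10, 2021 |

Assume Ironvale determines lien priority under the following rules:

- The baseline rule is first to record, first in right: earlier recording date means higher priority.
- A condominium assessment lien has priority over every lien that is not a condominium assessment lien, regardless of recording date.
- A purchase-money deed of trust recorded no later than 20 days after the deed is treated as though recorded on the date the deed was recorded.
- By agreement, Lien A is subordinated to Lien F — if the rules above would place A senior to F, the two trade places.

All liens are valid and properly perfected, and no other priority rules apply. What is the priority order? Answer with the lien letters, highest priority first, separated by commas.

Effective dates: B was recorded 186 days after the deed — beyond 20 days — so no relation-back applies.
C is a condominium assessment lien and takes priority over every other lien.
Ordering the rest by effective date: A (Apr 22, 2019), E (Nov 17, 2020), D (Jul 25, 2021), F (Nov 10, 2021), B (Dec 12, 2021).
Because A would otherwise rank above F, the subordination swaps them.

C, F, E, D, A, B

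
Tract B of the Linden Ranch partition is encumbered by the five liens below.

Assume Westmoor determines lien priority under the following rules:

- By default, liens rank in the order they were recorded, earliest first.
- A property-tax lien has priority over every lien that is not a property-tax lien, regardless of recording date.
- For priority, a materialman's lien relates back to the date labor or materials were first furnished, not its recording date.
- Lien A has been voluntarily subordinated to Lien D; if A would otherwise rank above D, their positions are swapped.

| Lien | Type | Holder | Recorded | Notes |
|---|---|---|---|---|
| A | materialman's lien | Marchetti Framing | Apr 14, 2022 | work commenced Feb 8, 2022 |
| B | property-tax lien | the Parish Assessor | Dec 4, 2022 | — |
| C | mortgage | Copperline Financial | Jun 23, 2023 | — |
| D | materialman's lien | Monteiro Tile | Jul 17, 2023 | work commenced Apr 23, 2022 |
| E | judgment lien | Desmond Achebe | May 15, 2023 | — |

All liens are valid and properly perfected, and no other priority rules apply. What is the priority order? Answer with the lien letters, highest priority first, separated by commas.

B, D, A, E, C

Effective dates after the stated exceptions: A relates back to Feb 8, 2022 (work commenced); D relates back to Apr 23, 2022 (work commenced).
As a property-tax lien, B is senior to every other lien.
Remaining liens by effective date: A (Feb 8, 2022), D (Apr 23, 2022), E (May 15, 2023), C (Jun 23, 2023).
A would otherwise be senior to D, so under the subordination agreement A and D exchange positions.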